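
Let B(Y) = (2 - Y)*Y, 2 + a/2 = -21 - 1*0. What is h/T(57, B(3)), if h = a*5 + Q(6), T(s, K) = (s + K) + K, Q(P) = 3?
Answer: -227/51 ≈ -4.4510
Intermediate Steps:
a = -46 (a = -4 + 2*(-21 - 1*0) = -4 + 2*(-21 + 0) = -4 + 2*(-21) = -4 - 42 = -46)
B(Y) = Y*(2 - Y)
T(s, K) = s + 2*K (T(s, K) = (K + s) + K = s + 2*K)
h = -227 (h = -46*5 + 3 = -230 + 3 = -227)
h/T(57, B(3)) = -227/(57 + 2*(3*(2 - 1*3))) = -227/(57 + 2*(3*(2 - 3))) = -227/(57 + 2*(3*(-1))) = -227/(57 + 2*(-3)) = -227/(57 - 6) = -227/51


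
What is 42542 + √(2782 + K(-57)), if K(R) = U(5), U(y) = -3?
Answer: 42542 + √2779 ≈ 42595.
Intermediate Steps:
K(R) = -3
42542 + √(2782 + K(-57)) = 42542 + √(2782 - 3) = 42542 + √2779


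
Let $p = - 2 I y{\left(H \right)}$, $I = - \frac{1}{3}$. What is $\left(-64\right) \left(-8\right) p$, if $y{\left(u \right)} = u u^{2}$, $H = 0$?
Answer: $0$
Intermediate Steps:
$I = - \frac{1}{3}$ ($I = \left(-1\right) \frac{1}{3} = - \frac{1}{3} \approx -0.33333$)
$y{\left(u \right)} = u^{3}$
$p = 0$ ($p = \left(-2\right) \left(- \frac{1}{3}\right) 0^{3} = \frac{2}{3} \cdot 0 = 0$)
$\left(-64\right) \left(-8\right) p = \left(-64\right) \left(-8\right) 0 = 512 \cdot 0 = 0$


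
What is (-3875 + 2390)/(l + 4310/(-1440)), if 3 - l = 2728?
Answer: 213840/392831 ≈ 0.54436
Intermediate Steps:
l = -2725 (l = 3 - 1*2728 = 3 - 2728 = -2725)
(-3875 + 2390)/(l + 4310/(-1440)) = (-3875 + 2390)/(-2725 + 4310/(-1440)) = -1485/(-2725 + 4310*(-1/1440)) = -1485/(-2725 - 431/144) = -1485/(-392831/144) = -1485*(-144/392831) = 213840/392831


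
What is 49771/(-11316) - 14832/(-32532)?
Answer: -120942605/30677676 ≈ -3.9424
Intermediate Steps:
49771/(-11316) - 14832/(-32532) = 49771*(-1/11316) - 14832*(-1/32532) = -49771/11316 + 1236/2711 = -120942605/30677676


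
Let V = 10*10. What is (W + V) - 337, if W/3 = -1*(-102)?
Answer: 69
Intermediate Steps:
V = 100
W = 306 (W = 3*(-1*(-102)) = 3*102 = 306)
(W + V) - 337 = (306 + 100) - 337 = 406 - 337 = 69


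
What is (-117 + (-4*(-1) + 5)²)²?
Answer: 1296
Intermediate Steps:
(-117 + (-4*(-1) + 5)²)² = (-117 + (4 + 5)²)² = (-117 + 9²)² = (-117 + 81)² = (-36)² = 1296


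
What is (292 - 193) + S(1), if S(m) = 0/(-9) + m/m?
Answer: 100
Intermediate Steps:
S(m) = 1 (S(m) = 0*(-⅑) + 1 = 0 + 1 = 1)
(292 - 193) + S(1) = (292 - 193) + 1 = 99 + 1 = 100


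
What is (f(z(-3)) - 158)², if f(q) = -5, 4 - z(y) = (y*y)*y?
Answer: 26569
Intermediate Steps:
z(y) = 4 - y³ (z(y) = 4 - y*y*y = 4 - y²*y = 4 - y³)
(f(z(-3)) - 158)² = (-5 - 158)² = (-163)² = 26569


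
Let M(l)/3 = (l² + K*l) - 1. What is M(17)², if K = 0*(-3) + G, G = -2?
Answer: 580644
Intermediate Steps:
K = -2 (K = 0*(-3) - 2 = 0 - 2 = -2)
M(l) = -3 - 6*l + 3*l² (M(l) = 3*((l² - 2*l) - 1) = 3*(-1 + l² - 2*l) = -3 - 6*l + 3*l²)
M(17)² = (-3 - 6*17 + 3*17²)² = (-3 - 102 + 3*289)² = (-3 - 102 + 867)² = 762² = 580644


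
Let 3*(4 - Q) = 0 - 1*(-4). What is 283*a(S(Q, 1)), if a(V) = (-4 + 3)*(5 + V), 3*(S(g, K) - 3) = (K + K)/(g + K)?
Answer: -25470/11 ≈ -2315.5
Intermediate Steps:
Q = 8/3 (Q = 4 - (0 - 1*(-4))/3 = 4 - (0 + 4)/3 = 4 - ⅓*4 = 4 - 4/3 = 8/3 ≈ 2.6667)
S(g, K) = 3 + 2*K/(3*(K + g)) (S(g, K) = 3 + ((K + K)/(g + K))/3 = 3 + ((2*K)/(K + g))/3 = 3 + (2*K/(K + g))/3 = 3 + 2*K/(3*(K + g)))
a(V) = -5 - V (a(V) = -(5 + V) = -5 - V)
283*a(S(Q, 1)) = 283*(-5 - (3*(8/3) + (11/3)*1)/(1 + 8/3)) = 283*(-5 - (8 + 11/3)/11/3) = 283*(-5 - 3*35/(11*3)) = 283*(-5 - 1*35/11) = 283*(-5 - 35/11) = 283*(-90/11) = -25470/11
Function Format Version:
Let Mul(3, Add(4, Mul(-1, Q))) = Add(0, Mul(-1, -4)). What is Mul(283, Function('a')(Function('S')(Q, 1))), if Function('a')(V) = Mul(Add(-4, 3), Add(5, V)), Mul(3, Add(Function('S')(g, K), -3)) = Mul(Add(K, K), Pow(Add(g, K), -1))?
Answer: Rational(-25470, 11) ≈ -2315.5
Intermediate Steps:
Q = Rational(8, 3) (Q = Add(4, Mul(Rational(-1, 3), Add(0, Mul(-1, -4)))) = Add(4, Mul(Rational(-1, 3), Add(0, 4))) = Add(4, Mul(Rational(-1, 3), 4)) = Add(4, Rational(-4, 3)) = Rational(8, 3) ≈ 2.6667)
Function('S')(g, K) = Add(3, Mul(Rational(2, 3), K, Pow(Add(K, g), -1))) (Function('S')(g, K) = Add(3, Mul(Rational(1, 3), Mul(Add(K, K), Pow(Add(g, K), -1)))) = Add(3, Mul(Rational(1, 3), Mul(Mul(2, K), Pow(Add(K, g), -1)))) = Add(3, Mul(Rational(1, 3), Mul(2, K, Pow(Add(K, g), -1)))) = Add(3, Mul(Rational(2, 3), K, Pow(Add(K, g), -1))))
Function('a')(V) = Add(-5, Mul(-1, V)) (Function('a')(V) = Mul(-1, Add(5, V)) = Add(-5, Mul(-1, V)))
Mul(283, Function('a')(Function('S')(Q, 1))) = Mul(283, Add(-5, Mul(-1, Mul(Pow(Add(1, Rational(8, 3)), -1), Add(Mul(3, Rational(8, 3)), Mul(Rational(11, 3), 1)))))) = Mul(283, Add(-5, Mul(-1, Mul(Pow(Rational(11, 3), -1), Add(8, Rational(11, 3)))))) = Mul(283, Add(-5, Mul(-1, Mul(Rational(3, 11), Rational(35, 3))))) = Mul(283, Add(-5, Mul(-1, Rational(35, 11)))) = Mul(283, Add(-5, Rational(-35, 11))) = Mul(283, Rational(-90, 11)) = Rational(-25470, 11)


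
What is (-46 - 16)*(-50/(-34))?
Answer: -1550/17 ≈ -91.177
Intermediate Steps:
(-46 - 16)*(-50/(-34)) = -(-3100)*(-1)/34 = -62*25/17 = -1550/17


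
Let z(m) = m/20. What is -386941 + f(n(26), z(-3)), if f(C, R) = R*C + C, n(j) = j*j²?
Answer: -1860007/5 ≈ -3.7200e+5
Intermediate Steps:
z(m) = m/20 (z(m) = m*(1/20) = m/20)
n(j) = j³
f(C, R) = C + C*R (f(C, R) = C*R + C = C + C*R)
-386941 + f(n(26), z(-3)) = -386941 + 26³*(1 + (1/20)*(-3)) = -386941 + 17576*(1 - 3/20) = -386941 + 17576*(17/20) = -386941 + 74698/5 = -1860007/5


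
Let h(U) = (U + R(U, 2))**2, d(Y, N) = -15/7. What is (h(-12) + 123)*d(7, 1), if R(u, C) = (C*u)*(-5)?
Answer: -176805/7 ≈ -25258.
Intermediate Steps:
d(Y, N) = -15/7 (d(Y, N) = -15*1/7 = -15/7)
R(u, C) = -5*C*u
h(U) = 81*U**2 (h(U) = (U - 5*2*U)**2 = (U - 10*U)**2 = (-9*U)**2 = 81*U**2)
(h(-12) + 123)*d(7, 1) = (81*(-12)**2 + 123)*(-15/7) = (81*144 + 123)*(-15/7) = (11664 + 123)*(-15/7) = 11787*(-15/7) = -176805/7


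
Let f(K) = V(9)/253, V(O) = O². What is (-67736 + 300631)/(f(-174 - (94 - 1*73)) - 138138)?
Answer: -58922435/34948833 ≈ -1.6860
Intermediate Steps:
f(K) = 81/253 (f(K) = 9²/253 = 81*(1/253) = 81/253)
(-67736 + 300631)/(f(-174 - (94 - 1*73)) - 138138) = (-67736 + 300631)/(81/253 - 138138) = 232895/(-34948833/253) = 232895*(-253/34948833) = -58922435/34948833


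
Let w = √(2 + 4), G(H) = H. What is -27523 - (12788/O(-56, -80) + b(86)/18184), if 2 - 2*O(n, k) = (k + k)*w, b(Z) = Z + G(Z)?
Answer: -4804409424551/174561854 - 1023040*√6/38399 ≈ -27588.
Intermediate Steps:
w = √6 ≈ 2.4495
b(Z) = 2*Z (b(Z) = Z + Z = 2*Z)
O(n, k) = 1 - k*√6 (O(n, k) = 1 - (k + k)*√6/2 = 1 - 2*k*√6/2 = 1 - k*√6)
-27523 - (12788/O(-56, -80) + b(86)/18184) = -27523 - (12788/(1 - 1*(-80)*√6) + (2*86)/18184) = -27523 - (12788/(1 + 80*√6) + 172*(1/18184)) = -27523 - (12788/(1 + 80*√6) + 43/4546) = -27523 - (43/4546 + 12788/(1 + 80*√6)) = -27523 + (-43/4546 - 12788/(1 + 80*√6)) = -125119601/4546 - 12788/(1 + 80*√6)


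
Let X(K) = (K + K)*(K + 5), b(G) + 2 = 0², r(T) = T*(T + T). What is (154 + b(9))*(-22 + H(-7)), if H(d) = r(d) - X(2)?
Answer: 7296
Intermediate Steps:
r(T) = 2*T² (r(T) = T*(2*T) = 2*T²)
b(G) = -2 (b(G) = -2 + 0² = -2 + 0 = -2)
X(K) = 2*K*(5 + K) (X(K) = (2*K)*(5 + K) = 2*K*(5 + K))
H(d) = -28 + 2*d² (H(d) = 2*d² - 2*2*(5 + 2) = 2*d² - 2*2*7 = 2*d² - 1*28 = 2*d² - 28 = -28 + 2*d²)
(154 + b(9))*(-22 + H(-7)) = (154 - 2)*(-22 + (-28 + 2*(-7)²)) = 152*(-22 + (-28 + 2*49)) = 152*(-22 + (-28 + 98)) = 152*(-22 + 70) = 152*48 = 7296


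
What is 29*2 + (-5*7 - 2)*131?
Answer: -4789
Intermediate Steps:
29*2 + (-5*7 - 2)*131 = 58 + (-35 - 2)*131 = 58 - 37*131 = 58 - 4847 = -4789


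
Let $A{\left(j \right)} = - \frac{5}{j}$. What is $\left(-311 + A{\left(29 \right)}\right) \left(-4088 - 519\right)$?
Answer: $\frac{41573568}{29} \approx 1.4336 \cdot 10^{6}$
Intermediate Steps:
$\left(-311 + A{\left(29 \right)}\right) \left(-4088 - 519\right) = \left(-311 - \frac{5}{29}\right) \left(-4088 - 519\right) = \left(-311 - \frac{5}{29}\right) \left(-4607\right) = \left(- \frac{9024}{29}\right) \left(-4607\right) = \frac{41573568}{29}$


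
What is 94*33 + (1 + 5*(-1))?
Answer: 3098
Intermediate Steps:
94*33 + (1 + 5*(-1)) = 3102 + (1 - 5) = 3102 - 4 = 3098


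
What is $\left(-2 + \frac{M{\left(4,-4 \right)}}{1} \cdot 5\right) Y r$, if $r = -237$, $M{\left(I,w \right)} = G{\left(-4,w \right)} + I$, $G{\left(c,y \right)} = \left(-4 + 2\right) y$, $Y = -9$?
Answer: $123714$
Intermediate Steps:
$G{\left(c,y \right)} = - 2 y$
$M{\left(I,w \right)} = I - 2 w$ ($M{\left(I,w \right)} = - 2 w + I = I - 2 w$)
$\left(-2 + \frac{M{\left(4,-4 \right)}}{1} \cdot 5\right) Y r = \left(-2 + \frac{4 - -8}{1} \cdot 5\right) \left(-9\right) \left(-237\right) = \left(-2 + \left(4 + 8\right) 1 \cdot 5\right) \left(-9\right) \left(-237\right) = \left(-2 + 12 \cdot 1 \cdot 5\right) \left(-9\right) \left(-237\right) = \left(-2 + 12 \cdot 5\right) \left(-9\right) \left(-237\right) = \left(-2 + 60\right) \left(-9\right) \left(-237\right) = 58 \left(-9\right) \left(-237\right) = \left(-522\right) \left(-237\right) = 123714$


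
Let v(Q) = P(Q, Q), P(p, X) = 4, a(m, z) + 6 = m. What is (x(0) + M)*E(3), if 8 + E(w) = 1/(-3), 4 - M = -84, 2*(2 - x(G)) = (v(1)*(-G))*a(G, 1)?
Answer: -750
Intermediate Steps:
a(m, z) = -6 + m
v(Q) = 4
x(G) = 2 + 2*G*(-6 + G) (x(G) = 2 - 4*(-G)*(-6 + G)/2 = 2 - (-4*G)*(-6 + G)/2 = 2 - (-2)*G*(-6 + G) = 2 + 2*G*(-6 + G))
M = 88 (M = 4 - 1*(-84) = 4 + 84 = 88)
E(w) = -25/3 (E(w) = -8 + 1/(-3) = -8 - ⅓ = -25/3)
(x(0) + M)*E(3) = ((2 + 2*0*(-6 + 0)) + 88)*(-25/3) = ((2 + 2*0*(-6)) + 88)*(-25/3) = ((2 + 0) + 88)*(-25/3) = (2 + 88)*(-25/3) = 90*(-25/3) = -750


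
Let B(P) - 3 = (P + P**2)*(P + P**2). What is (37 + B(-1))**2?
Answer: 1600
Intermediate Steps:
B(P) = 3 + (P + P**2)**2 (B(P) = 3 + (P + P**2)*(P + P**2) = 3 + (P + P**2)**2)
(37 + B(-1))**2 = (37 + (3 + (-1)**2*(1 - 1)**2))**2 = (37 + (3 + 1*0**2))**2 = (37 + (3 + 1*0))**2 = (37 + (3 + 0))**2 = (37 + 3)**2 = 40**2 = 1600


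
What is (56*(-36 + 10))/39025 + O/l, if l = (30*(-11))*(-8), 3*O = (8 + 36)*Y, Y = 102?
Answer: 17707/33450 ≈ 0.52936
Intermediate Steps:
O = 1496 (O = ((8 + 36)*102)/3 = (44*102)/3 = (⅓)*4488 = 1496)
l = 2640 (l = -330*(-8) = 2640)
(56*(-36 + 10))/39025 + O/l = (56*(-36 + 10))/39025 + 1496/2640 = (56*(-26))*(1/39025) + 1496*(1/2640) = -1456*1/39025 + 17/30 = -208/5575 + 17/30 = 17707/33450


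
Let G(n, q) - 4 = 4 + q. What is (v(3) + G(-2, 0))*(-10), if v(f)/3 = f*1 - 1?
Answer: -140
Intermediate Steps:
G(n, q) = 8 + q (G(n, q) = 4 + (4 + q) = 8 + q)
v(f) = -3 + 3*f (v(f) = 3*(f*1 - 1) = 3*(f - 1) = 3*(-1 + f) = -3 + 3*f)
(v(3) + G(-2, 0))*(-10) = ((-3 + 3*3) + (8 + 0))*(-10) = ((-3 + 9) + 8)*(-10) = (6 + 8)*(-10) = 14*(-10) = -140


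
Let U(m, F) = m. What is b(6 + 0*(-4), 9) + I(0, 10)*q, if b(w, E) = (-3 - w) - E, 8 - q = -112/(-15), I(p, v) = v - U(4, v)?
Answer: -74/5 ≈ -14.800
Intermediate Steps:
I(p, v) = -4 + v (I(p, v) = v - 1*4 = v - 4 = -4 + v)
q = 8/15 (q = 8 - (-112)/(-15) = 8 - (-112)*(-1)/15 = 8 - 1*112/15 = 8 - 112/15 = 8/15 ≈ 0.53333)
b(w, E) = -3 - E - w
b(6 + 0*(-4), 9) + I(0, 10)*q = (-3 - 1*9 - (6 + 0*(-4))) + (-4 + 10)*(8/15) = (-3 - 9 - (6 + 0)) + 6*(8/15) = (-3 - 9 - 1*6) + 16/5 = (-3 - 9 - 6) + 16/5 = -18 + 16/5 = -74/5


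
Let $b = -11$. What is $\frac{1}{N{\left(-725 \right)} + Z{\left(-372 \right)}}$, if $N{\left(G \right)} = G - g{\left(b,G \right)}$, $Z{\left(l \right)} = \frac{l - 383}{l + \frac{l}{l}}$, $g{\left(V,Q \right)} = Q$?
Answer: $\frac{371}{755} \approx 0.49139$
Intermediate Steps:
$Z{\left(l \right)} = \frac{-383 + l}{1 + l}$ ($Z{\left(l \right)} = \frac{-383 + l}{l + 1} = \frac{-383 + l}{1 + l}$)
$N{\left(G \right)} = 0$ ($N{\left(G \right)} = G - G = 0$)
$\frac{1}{N{\left(-725 \right)} + Z{\left(-372 \right)}} = \frac{1}{0 + \frac{-383 - 372}{1 - 372}} = \frac{1}{0 + \frac{1}{-371} \left(-755\right)} = \frac{1}{0 - - \frac{755}{371}} = \frac{1}{0 + \frac{755}{371}} = \frac{1}{\frac{755}{371}} = \frac{371}{755}$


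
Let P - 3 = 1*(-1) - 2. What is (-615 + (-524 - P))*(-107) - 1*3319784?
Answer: -3197911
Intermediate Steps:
P = 0 (P = 3 + (1*(-1) - 2) = 3 + (-1 - 2) = 3 - 3 = 0)
(-615 + (-524 - P))*(-107) - 1*3319784 = (-615 + (-524 - 1*0))*(-107) - 1*3319784 = (-615 + (-524 + 0))*(-107) - 3319784 = (-615 - 524)*(-107) - 3319784 = -1139*(-107) - 3319784 = 121873 - 3319784 = -3197911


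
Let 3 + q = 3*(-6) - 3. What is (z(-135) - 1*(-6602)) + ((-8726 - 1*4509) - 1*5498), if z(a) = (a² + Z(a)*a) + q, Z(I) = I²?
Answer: -2454305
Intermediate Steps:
q = -24 (q = -3 + (3*(-6) - 3) = -3 + (-18 - 3) = -3 - 21 = -24)
z(a) = -24 + a² + a³ (z(a) = (a² + a²*a) - 24 = (a² + a³) - 24 = -24 + a² + a³)
(z(-135) - 1*(-6602)) + ((-8726 - 1*4509) - 1*5498) = ((-24 + (-135)² + (-135)³) - 1*(-6602)) + ((-8726 - 1*4509) - 1*5498) = ((-24 + 18225 - 2460375) + 6602) + ((-8726 - 4509) - 5498) = (-2442174 + 6602) + (-13235 - 5498) = -2435572 - 18733 = -2454305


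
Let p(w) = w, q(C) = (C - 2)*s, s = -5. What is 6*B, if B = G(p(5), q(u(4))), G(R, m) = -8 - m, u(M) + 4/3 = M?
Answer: -28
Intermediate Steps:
u(M) = -4/3 + M
q(C) = 10 - 5*C (q(C) = (C - 2)*(-5) = (-2 + C)*(-5) = 10 - 5*C)
B = -14/3 (B = -8 - (10 - 5*(-4/3 + 4)) = -8 - (10 - 5*8/3) = -8 - (10 - 40/3) = -8 - 1*(-10/3) = -8 + 10/3 = -14/3 ≈ -4.6667)
6*B = 6*(-14/3) = -28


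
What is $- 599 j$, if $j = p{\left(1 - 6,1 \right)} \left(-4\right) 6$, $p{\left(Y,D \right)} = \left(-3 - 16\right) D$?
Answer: $-273144$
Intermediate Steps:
$p{\left(Y,D \right)} = - 19 D$ ($p{\left(Y,D \right)} = \left(-3 - 16\right) D = - 19 D$)
$j = 456$ ($j = \left(-19\right) 1 \left(-4\right) 6 = \left(-19\right) \left(-4\right) 6 = 76 \cdot 6 = 456$)
$- 599 j = \left(-599\right) 456 = -273144$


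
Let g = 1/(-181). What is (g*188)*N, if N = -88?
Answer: 16544/181 ≈ 91.403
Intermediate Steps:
g = -1/181 ≈ -0.0055249
(g*188)*N = -1/181*188*(-88) = -188/181*(-88) = 16544/181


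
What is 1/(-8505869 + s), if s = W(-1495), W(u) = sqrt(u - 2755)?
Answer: -8505869/72349807449411 - 5*I*sqrt(170)/72349807449411 ≈ -1.1757e-7 - 9.0107e-13*I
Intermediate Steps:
W(u) = sqrt(-2755 + u)
s = 5*I*sqrt(170) (s = sqrt(-2755 - 1495) = sqrt(-4250) = 5*I*sqrt(170) ≈ 65.192*I)
1/(-8505869 + s) = 1/(-8505869 + 5*I*sqrt(170))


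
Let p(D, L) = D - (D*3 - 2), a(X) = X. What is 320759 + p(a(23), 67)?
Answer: 320715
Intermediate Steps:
p(D, L) = 2 - 2*D (p(D, L) = D - (3*D - 2) = D - (-2 + 3*D) = D + (2 - 3*D) = 2 - 2*D)
320759 + p(a(23), 67) = 320759 + (2 - 2*23) = 320759 + (2 - 46) = 320759 - 44 = 320715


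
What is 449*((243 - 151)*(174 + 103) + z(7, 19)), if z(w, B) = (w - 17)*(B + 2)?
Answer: 11348026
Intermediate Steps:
z(w, B) = (-17 + w)*(2 + B)
449*((243 - 151)*(174 + 103) + z(7, 19)) = 449*((243 - 151)*(174 + 103) + (-34 - 17*19 + 2*7 + 19*7)) = 449*(92*277 + (-34 - 323 + 14 + 133)) = 449*(25484 - 210) = 449*25274 = 11348026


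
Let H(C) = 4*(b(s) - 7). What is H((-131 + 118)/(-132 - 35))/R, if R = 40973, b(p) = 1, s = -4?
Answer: -24/40973 ≈ -0.00058575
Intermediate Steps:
H(C) = -24 (H(C) = 4*(1 - 7) = 4*(-6) = -24)
H((-131 + 118)/(-132 - 35))/R = -24/40973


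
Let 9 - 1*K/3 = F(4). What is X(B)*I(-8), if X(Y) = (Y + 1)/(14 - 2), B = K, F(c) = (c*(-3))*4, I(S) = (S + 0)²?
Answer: 2752/3 ≈ 917.33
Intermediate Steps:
I(S) = S²
F(c) = -12*c (F(c) = -3*c*4 = -12*c)
K = 171 (K = 27 - (-36)*4 = 27 - 3*(-48) = 27 + 144 = 171)
B = 171
X(Y) = 1/12 + Y/12 (X(Y) = (1 + Y)/12 = (1 + Y)*(1/12) = 1/12 + Y/12)
X(B)*I(-8) = (1/12 + (1/12)*171)*(-8)² = (1/12 + 57/4)*64 = (43/3)*64 = 2752/3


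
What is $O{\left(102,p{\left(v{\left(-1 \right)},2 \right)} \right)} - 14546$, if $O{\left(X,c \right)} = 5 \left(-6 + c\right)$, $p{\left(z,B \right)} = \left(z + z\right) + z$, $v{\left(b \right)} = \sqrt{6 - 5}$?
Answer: $-14561$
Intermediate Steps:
$v{\left(b \right)} = 1$ ($v{\left(b \right)} = \sqrt{1} = 1$)
$p{\left(z,B \right)} = 3 z$ ($p{\left(z,B \right)} = 2 z + z = 3 z$)
$O{\left(X,c \right)} = -30 + 5 c$
$O{\left(102,p{\left(v{\left(-1 \right)},2 \right)} \right)} - 14546 = \left(-30 + 5 \cdot 3 \cdot 1\right) - 14546 = \left(-30 + 5 \cdot 3\right) - 14546 = \left(-30 + 15\right) - 14546 = -15 - 14546 = -14561$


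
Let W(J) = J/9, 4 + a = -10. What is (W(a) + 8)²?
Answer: 3364/81 ≈ 41.531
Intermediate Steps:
a = -14 (a = -4 - 10 = -14)
W(J) = J/9 (W(J) = J*(⅑) = J/9)
(W(a) + 8)² = ((⅑)*(-14) + 8)² = (-14/9 + 8)² = (58/9)² = 3364/81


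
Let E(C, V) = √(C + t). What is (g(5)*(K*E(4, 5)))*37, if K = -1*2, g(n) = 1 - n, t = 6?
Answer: 296*√10 ≈ 936.03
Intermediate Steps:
E(C, V) = √(6 + C) (E(C, V) = √(C + 6) = √(6 + C))
K = -2
(g(5)*(K*E(4, 5)))*37 = ((1 - 1*5)*(-2*√(6 + 4)))*37 = ((1 - 5)*(-2*√10))*37 = -(-8)*√10*37 = (8*√10)*37 = 296*√10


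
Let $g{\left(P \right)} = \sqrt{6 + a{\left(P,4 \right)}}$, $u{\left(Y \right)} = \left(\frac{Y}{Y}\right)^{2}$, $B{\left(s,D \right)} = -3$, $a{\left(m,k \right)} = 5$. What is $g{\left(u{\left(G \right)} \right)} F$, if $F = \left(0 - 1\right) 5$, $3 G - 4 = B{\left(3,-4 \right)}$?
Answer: $- 5 \sqrt{11} \approx -16.583$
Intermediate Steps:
$G = \frac{1}{3}$ ($G = \frac{4}{3} + \frac{1}{3} \left(-3\right) = \frac{4}{3} - 1 = \frac{1}{3} \approx 0.33333$)
$u{\left(Y \right)} = 1$ ($u{\left(Y \right)} = 1^{2} = 1$)
$g{\left(P \right)} = \sqrt{11}$ ($g{\left(P \right)} = \sqrt{6 + 5} = \sqrt{11}$)
$F = -5$ ($F = \left(-1\right) 5 = -5$)
$g{\left(u{\left(G \right)} \right)} F = \sqrt{11} \left(-5\right) = - 5 \sqrt{11}$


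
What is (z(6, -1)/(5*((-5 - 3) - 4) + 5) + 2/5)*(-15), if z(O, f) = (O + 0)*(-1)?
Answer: -84/11 ≈ -7.6364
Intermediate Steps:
z(O, f) = -O (z(O, f) = O*(-1) = -O)
(z(6, -1)/(5*((-5 - 3) - 4) + 5) + 2/5)*(-15) = ((-1*6)/(5*((-5 - 3) - 4) + 5) + 2/5)*(-15) = (-6/(5*(-8 - 4) + 5) + 2*(⅕))*(-15) = (-6/(5*(-12) + 5) + ⅖)*(-15) = (-6/(-60 + 5) + ⅖)*(-15) = (-6/(-55) + ⅖)*(-15) = (-6*(-1/55) + ⅖)*(-15) = (6/55 + ⅖)*(-15) = (28/55)*(-15) = -84/11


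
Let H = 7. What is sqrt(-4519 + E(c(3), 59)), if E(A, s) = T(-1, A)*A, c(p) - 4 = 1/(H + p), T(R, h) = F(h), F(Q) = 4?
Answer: I*sqrt(112565)/5 ≈ 67.101*I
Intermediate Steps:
T(R, h) = 4
c(p) = 4 + 1/(7 + p)
E(A, s) = 4*A
sqrt(-4519 + E(c(3), 59)) = sqrt(-4519 + 4*((29 + 4*3)/(7 + 3))) = sqrt(-4519 + 4*((29 + 12)/10)) = sqrt(-4519 + 4*((1/10)*41)) = sqrt(-4519 + 4*(41/10)) = sqrt(-4519 + 82/5) = sqrt(-22513/5) = I*sqrt(112565)/5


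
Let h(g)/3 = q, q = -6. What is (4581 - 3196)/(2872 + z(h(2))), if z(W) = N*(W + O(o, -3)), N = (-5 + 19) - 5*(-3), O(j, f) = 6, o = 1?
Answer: 1385/2524 ≈ 0.54873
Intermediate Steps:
N = 29 (N = 14 + 15 = 29)
h(g) = -18 (h(g) = 3*(-6) = -18)
z(W) = 174 + 29*W (z(W) = 29*(W + 6) = 29*(6 + W) = 174 + 29*W)
(4581 - 3196)/(2872 + z(h(2))) = (4581 - 3196)/(2872 + (174 + 29*(-18))) = 1385/(2872 + (174 - 522)) = 1385/(2872 - 348) = 1385/2524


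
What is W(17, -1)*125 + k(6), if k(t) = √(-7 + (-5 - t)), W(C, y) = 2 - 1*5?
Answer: -375 + 3*I*√2 ≈ -375.0 + 4.2426*I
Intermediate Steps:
W(C, y) = -3 (W(C, y) = 2 - 5 = -3)
k(t) = √(-12 - t)
W(17, -1)*125 + k(6) = -3*125 + √(-12 - 1*6) = -375 + √(-12 - 6) = -375 + √(-18) = -375 + 3*I*√2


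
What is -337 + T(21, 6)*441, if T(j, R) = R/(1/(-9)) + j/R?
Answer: -45215/2 ≈ -22608.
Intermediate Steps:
T(j, R) = -9*R + j/R (T(j, R) = R/(-⅑) + j/R = R*(-9) + j/R = -9*R + j/R)
-337 + T(21, 6)*441 = -337 + (-9*6 + 21/6)*441 = -337 + (-54 + 21*(⅙))*441 = -337 + (-54 + 7/2)*441 = -337 - 101/2*441 = -337 - 44541/2 = -45215/2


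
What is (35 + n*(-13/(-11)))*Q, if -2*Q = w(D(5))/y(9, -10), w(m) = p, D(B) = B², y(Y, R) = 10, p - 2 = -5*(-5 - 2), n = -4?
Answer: -12321/220 ≈ -56.005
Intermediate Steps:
p = 37 (p = 2 - 5*(-5 - 2) = 2 - 5*(-7) = 2 + 35 = 37)
w(m) = 37
Q = -37/20 (Q = -37/(2*10) = -½*37/10 = -37/20 ≈ -1.8500)
(35 + n*(-13/(-11)))*Q = (35 - (-52)/(-11))*(-37/20) = (35 - (-52)*(-1)/11)*(-37/20) = (35 - 4*13/11)*(-37/20) = (35 - 52/11)*(-37/20) = (333/11)*(-37/20) = -12321/220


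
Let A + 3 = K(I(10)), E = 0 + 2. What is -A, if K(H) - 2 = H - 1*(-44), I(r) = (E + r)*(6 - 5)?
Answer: -55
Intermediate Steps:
E = 2
I(r) = 2 + r (I(r) = (2 + r)*(6 - 5) = (2 + r)*1 = 2 + r)
K(H) = 46 + H (K(H) = 2 + (H - 1*(-44)) = 2 + (H + 44) = 2 + (44 + H) = 46 + H)
A = 55 (A = -3 + (46 + (2 + 10)) = -3 + (46 + 12) = -3 + 58 = 55)
-A = -1*55 = -55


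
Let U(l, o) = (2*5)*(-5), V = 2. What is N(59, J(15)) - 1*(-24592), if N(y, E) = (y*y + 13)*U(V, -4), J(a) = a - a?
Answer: -150108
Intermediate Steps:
U(l, o) = -50 (U(l, o) = 10*(-5) = -50)
J(a) = 0
N(y, E) = -650 - 50*y**2 (N(y, E) = (y*y + 13)*(-50) = (y**2 + 13)*(-50) = (13 + y**2)*(-50) = -650 - 50*y**2)
N(59, J(15)) - 1*(-24592) = (-650 - 50*59**2) - 1*(-24592) = (-650 - 50*3481) + 24592 = (-650 - 174050) + 24592 = -174700 + 24592 = -150108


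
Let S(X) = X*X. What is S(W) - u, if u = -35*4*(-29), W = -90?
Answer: 4040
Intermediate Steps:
S(X) = X²
u = 4060 (u = -140*(-29) = 4060)
S(W) - u = (-90)² - 1*4060 = 8100 - 4060 = 4040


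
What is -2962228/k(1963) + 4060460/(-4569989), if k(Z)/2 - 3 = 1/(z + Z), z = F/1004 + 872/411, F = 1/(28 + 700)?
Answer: -3995772734823046401573986/8094805646436047445 ≈ -4.9362e+5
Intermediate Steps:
F = 1/728 ≈ 0.0013736
z = 637355675/300404832 (z = (1/728)/1004 + 872/411 = (1/728)*(1/1004) + 872*(1/411) = 1/730912 + 872/411 = 637355675/300404832 ≈ 2.1217)
k(Z) = 6 + 2/(637355675/300404832 + Z)
-2962228/k(1963) + 4060460/(-4569989) = -2962228*(637355675 + 300404832*1963)/(6*(737490619 + 300404832*1963)) + 4060460/(-4569989) = -2962228*(637355675 + 589694685216)/(6*(737490619 + 589694685216)) + 4060460*(-1/4569989) = -2962228/(6*590432175835/590332040891) - 4060460/4569989 = -2962228/(6*(1/590332040891)*590432175835) - 4060460/4569989 = -2962228/3542593055010/590332040891 - 4060460/4569989 = -2962228*590332040891/3542593055010 - 4060460/4569989 = -874349050412232574/1771296527505 - 4060460/4569989 = -3995772734823046401573986/8094805646436047445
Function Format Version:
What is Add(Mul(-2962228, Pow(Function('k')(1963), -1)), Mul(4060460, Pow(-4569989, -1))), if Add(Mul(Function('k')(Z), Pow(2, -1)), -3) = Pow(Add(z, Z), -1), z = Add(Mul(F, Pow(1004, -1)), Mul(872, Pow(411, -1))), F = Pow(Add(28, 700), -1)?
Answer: Rational(-3995772734823046401573986, 8094805646436047445) ≈ -4.9362e+5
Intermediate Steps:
F = Rational(1, 728) (F = Pow(728, -1) = Rational(1, 728) ≈ 0.0013736)
z = Rational(637355675, 300404832) (z = Add(Mul(Rational(1, 728), Pow(1004, -1)), Mul(872, Pow(411, -1))) = Add(Mul(Rational(1, 728), Rational(1, 1004)), Mul(872, Rational(1, 411))) = Add(Rational(1, 730912), Rational(872, 411)) = Rational(637355675, 300404832) ≈ 2.1217)
Function('k')(Z) = Add(6, Mul(2, Pow(Add(Rational(637355675, 300404832), Z), -1)))
Add(Mul(-2962228, Pow(Function('k')(1963), -1)), Mul(4060460, Pow(-4569989, -1))) = Add(Mul(-2962228, Pow(Mul(6, Pow(Add(637355675, Mul(300404832, 1963)), -1), Add(737490619, Mul(300404832, 1963))), -1)), Mul(4060460, Pow(-4569989, -1))) = Add(Mul(-2962228, Pow(Mul(6, Pow(Add(637355675, 589694685216), -1), Add(737490619, 589694685216)), -1)), Mul(4060460, Rational(-1, 4569989))) = Add(Mul(-2962228, Pow(Mul(6, Pow(590332040891, -1), 590432175835), -1)), Rational(-4060460, 4569989)) = Add(Mul(-2962228, Pow(Mul(6, Rational(1, 590332040891), 590432175835), -1)), Rational(-4060460, 4569989)) = Add(Mul(-2962228, Pow(Rational(3542593055010, 590332040891), -1)), Rational(-4060460, 4569989)) = Add(Mul(-2962228, Rational(590332040891, 3542593055010)), Rational(-4060460, 4569989)) = Add(Rational(-874349050412232574, 1771296527505), Rational(-4060460, 4569989)) = Rational(-3995772734823046401573986, 8094805646436047445)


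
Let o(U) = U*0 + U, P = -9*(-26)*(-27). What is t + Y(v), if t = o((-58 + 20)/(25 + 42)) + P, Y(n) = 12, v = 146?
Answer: -422540/67 ≈ -6306.6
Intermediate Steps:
P = -6318 (P = 234*(-27) = -6318)
o(U) = U (o(U) = 0 + U = U)
t = -423344/67 (t = (-58 + 20)/(25 + 42) - 6318 = -38/67 - 6318 = -423344/67 ≈ -6318.6)
t + Y(v) = -423344/67 + 12 = -422540/67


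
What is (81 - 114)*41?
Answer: -1353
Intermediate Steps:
(81 - 114)*41 = -33*41 = -1353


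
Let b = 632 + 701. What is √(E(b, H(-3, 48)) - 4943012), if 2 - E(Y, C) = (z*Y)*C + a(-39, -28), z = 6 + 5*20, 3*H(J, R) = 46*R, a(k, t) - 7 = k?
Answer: I*√108938306 ≈ 10437.0*I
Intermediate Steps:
a(k, t) = 7 + k
H(J, R) = 46*R/3 (H(J, R) = (46*R)/3 = 46*R/3)
b = 1333
z = 106 (z = 6 + 100 = 106)
E(Y, C) = 34 - 106*C*Y (E(Y, C) = 2 - ((106*Y)*C + (7 - 39)) = 2 - (106*C*Y - 32) = 2 - (-32 + 106*C*Y) = 2 + (32 - 106*C*Y) = 34 - 106*C*Y)
√(E(b, H(-3, 48)) - 4943012) = √((34 - 106*(46/3)*48*1333) - 4943012) = √((34 - 106*736*1333) - 4943012) = √((34 - 103995328) - 4943012) = √(-103995294 - 4943012) = √(-108938306) = I*√108938306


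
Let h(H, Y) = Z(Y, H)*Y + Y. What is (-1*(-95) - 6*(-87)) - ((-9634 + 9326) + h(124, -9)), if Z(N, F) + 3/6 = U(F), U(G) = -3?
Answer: 1805/2 ≈ 902.50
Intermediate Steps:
Z(N, F) = -7/2 (Z(N, F) = -½ - 3 = -7/2)
h(H, Y) = -5*Y/2 (h(H, Y) = -7*Y/2 + Y = -5*Y/2)
(-1*(-95) - 6*(-87)) - ((-9634 + 9326) + h(124, -9)) = (-1*(-95) - 6*(-87)) - ((-9634 + 9326) - 5/2*(-9)) = (95 + 522) - (-308 + 45/2) = 617 - 1*(-571/2) = 617 + 571/2 = 1805/2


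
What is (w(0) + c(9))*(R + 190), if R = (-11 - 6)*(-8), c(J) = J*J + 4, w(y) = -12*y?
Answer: 27710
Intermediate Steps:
c(J) = 4 + J² (c(J) = J² + 4 = 4 + J²)
R = 136 (R = -17*(-8) = 136)
(w(0) + c(9))*(R + 190) = (-12*0 + (4 + 9²))*(136 + 190) = (0 + (4 + 81))*326 = (0 + 85)*326 = 85*326 = 27710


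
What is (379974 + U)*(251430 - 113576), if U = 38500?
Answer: 57688314796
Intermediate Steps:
(379974 + U)*(251430 - 113576) = (379974 + 38500)*(251430 - 113576) = 418474*137854 = 57688314796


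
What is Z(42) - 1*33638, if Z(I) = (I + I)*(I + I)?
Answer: -26582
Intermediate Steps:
Z(I) = 4*I**2 (Z(I) = (2*I)*(2*I) = 4*I**2)
Z(42) - 1*33638 = 4*42**2 - 1*33638 = 4*1764 - 33638 = 7056 - 33638 = -26582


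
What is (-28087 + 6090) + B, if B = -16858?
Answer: -38855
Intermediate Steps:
(-28087 + 6090) + B = (-28087 + 6090) - 16858 = -21997 - 16858 = -38855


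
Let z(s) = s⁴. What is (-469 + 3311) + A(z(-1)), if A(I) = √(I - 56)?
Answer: 2842 + I*√55 ≈ 2842.0 + 7.4162*I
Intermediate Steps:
A(I) = √(-56 + I)
(-469 + 3311) + A(z(-1)) = (-469 + 3311) + √(-56 + (-1)⁴) = 2842 + √(-56 + 1) = 2842 + √(-55) = 2842 + I*√55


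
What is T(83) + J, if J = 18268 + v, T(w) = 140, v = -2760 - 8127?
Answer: 7521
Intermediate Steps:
v = -10887
J = 7381 (J = 18268 - 10887 = 7381)
T(83) + J = 140 + 7381 = 7521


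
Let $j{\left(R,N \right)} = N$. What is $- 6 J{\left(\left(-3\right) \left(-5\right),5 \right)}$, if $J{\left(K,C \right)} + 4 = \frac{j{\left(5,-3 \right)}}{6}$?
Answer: $27$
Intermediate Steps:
$J{\left(K,C \right)} = - \frac{9}{2}$ ($J{\left(K,C \right)} = -4 - \frac{3}{6} = -4 - \frac{1}{2} = - \frac{9}{2}$)
$- 6 J{\left(\left(-3\right) \left(-5\right),5 \right)} = \left(-6\right) \left(- \frac{9}{2}\right) = 27$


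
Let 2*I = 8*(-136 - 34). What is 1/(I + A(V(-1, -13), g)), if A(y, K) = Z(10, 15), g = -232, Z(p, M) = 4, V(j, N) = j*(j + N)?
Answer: -1/676 ≈ -0.0014793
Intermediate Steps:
V(j, N) = j*(N + j)
A(y, K) = 4
I = -680 (I = (8*(-136 - 34))/2 = (8*(-170))/2 = (1/2)*(-1360) = -680)
1/(I + A(V(-1, -13), g)) = 1/(-680 + 4) = 1/(-676) = -1/676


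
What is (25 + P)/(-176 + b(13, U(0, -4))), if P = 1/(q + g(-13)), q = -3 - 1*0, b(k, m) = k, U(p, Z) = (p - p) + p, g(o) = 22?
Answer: -476/3097 ≈ -0.15370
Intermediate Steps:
U(p, Z) = p (U(p, Z) = 0 + p = p)
q = -3 (q = -3 + 0 = -3)
P = 1/19 (P = 1/(-3 + 22) = 1/19 ≈ 0.052632)
(25 + P)/(-176 + b(13, U(0, -4))) = (25 + 1/19)/(-176 + 13) = (476/19)/(-163) = (476/19)*(-1/163) = -476/3097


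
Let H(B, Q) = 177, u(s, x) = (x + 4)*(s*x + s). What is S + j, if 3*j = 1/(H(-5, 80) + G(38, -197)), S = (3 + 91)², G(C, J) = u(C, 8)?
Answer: 113480749/12843 ≈ 8836.0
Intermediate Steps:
u(s, x) = (4 + x)*(s + s*x)
G(C, J) = 108*C (G(C, J) = C*(4 + 8² + 5*8) = C*(4 + 64 + 40) = C*108 = 108*C)
S = 8836 (S = 94² = 8836)
j = 1/12843 (j = 1/(3*(177 + 108*38)) = 1/(3*(177 + 4104)) = (⅓)/4281 = (⅓)*(1/4281) = 1/12843 ≈ 7.7863e-5)
S + j = 8836 + 1/12843 = 113480749/12843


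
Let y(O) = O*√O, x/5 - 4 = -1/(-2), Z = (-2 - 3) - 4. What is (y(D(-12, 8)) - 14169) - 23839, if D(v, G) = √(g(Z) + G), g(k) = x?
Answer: -38008 + 2^(¼)*61^(¾)/2 ≈ -37995.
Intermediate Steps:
Z = -9 (Z = -5 - 4 = -9)
x = 45/2 (x = 20 + 5*(-1/(-2)) = 20 + 5*(-1*(-½)) = 20 + 5*(½) = 20 + 5/2 = 45/2 ≈ 22.500)
g(k) = 45/2
D(v, G) = √(45/2 + G)
y(O) = O^(3/2)
(y(D(-12, 8)) - 14169) - 23839 = ((√(90 + 4*8)/2)^(3/2) - 14169) - 23839 = ((√(90 + 32)/2)^(3/2) - 14169) - 23839 = ((√122/2)^(3/2) - 14169) - 23839 = (2^(¼)*61^(¾)/2 - 14169) - 23839 = (-14169 + 2^(¼)*61^(¾)/2) - 23839 = -38008 + 2^(¼)*61^(¾)/2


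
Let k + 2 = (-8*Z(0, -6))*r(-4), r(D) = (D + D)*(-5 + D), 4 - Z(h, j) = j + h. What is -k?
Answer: 5762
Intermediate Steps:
Z(h, j) = 4 - h - j (Z(h, j) = 4 - (j + h) = 4 - (h + j) = 4 + (-h - j) = 4 - h - j)
r(D) = 2*D*(-5 + D) (r(D) = (2*D)*(-5 + D) = 2*D*(-5 + D))
k = -5762 (k = -2 + (-8*(4 - 1*0 - 1*(-6)))*(2*(-4)*(-5 - 4)) = -2 + (-8*(4 + 0 + 6))*(2*(-4)*(-9)) = -2 - 8*10*72 = -2 - 80*72 = -2 - 5760 = -5762)
-k = -1*(-5762) = 5762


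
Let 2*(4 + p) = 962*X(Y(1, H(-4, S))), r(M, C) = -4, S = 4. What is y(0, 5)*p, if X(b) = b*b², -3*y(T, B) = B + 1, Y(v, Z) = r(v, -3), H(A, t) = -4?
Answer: 61576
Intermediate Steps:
Y(v, Z) = -4
y(T, B) = -⅓ - B/3 (y(T, B) = -(B + 1)/3 = -(1 + B)/3 = -⅓ - B/3)
X(b) = b³
p = -30788 (p = -4 + (962*(-4)³)/2 = -4 + (962*(-64))/2 = -4 + (½)*(-61568) = -4 - 30784 = -30788)
y(0, 5)*p = (-⅓ - ⅓*5)*(-30788) = (-⅓ - 5/3)*(-30788) = -2*(-30788) = 61576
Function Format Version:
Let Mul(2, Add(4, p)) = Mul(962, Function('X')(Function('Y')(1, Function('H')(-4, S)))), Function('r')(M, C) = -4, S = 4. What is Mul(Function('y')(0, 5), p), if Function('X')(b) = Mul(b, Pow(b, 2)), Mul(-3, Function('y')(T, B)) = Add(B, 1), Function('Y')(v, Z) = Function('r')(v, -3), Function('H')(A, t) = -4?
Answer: 61576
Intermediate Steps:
Function('Y')(v, Z) = -4
Function('y')(T, B) = Add(Rational(-1, 3), Mul(Rational(-1, 3), B)) (Function('y')(T, B) = Mul(Rational(-1, 3), Add(B, 1)) = Mul(Rational(-1, 3), Add(1, B)) = Add(Rational(-1, 3), Mul(Rational(-1, 3), B)))
Function('X')(b) = Pow(b, 3)
p = -30788 (p = Add(-4, Mul(Rational(1, 2), Mul(962, Pow(-4, 3)))) = Add(-4, Mul(Rational(1, 2), Mul(962, -64))) = Add(-4, Mul(Rational(1, 2), -61568)) = Add(-4, -30784) = -30788)
Mul(Function('y')(0, 5), p) = Mul(Add(Rational(-1, 3), Mul(Rational(-1, 3), 5)), -30788) = Mul(Add(Rational(-1, 3), Rational(-5, 3)), -30788) = Mul(-2, -30788) = 61576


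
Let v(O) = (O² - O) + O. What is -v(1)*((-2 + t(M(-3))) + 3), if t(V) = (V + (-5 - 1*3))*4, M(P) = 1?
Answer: 27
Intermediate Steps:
t(V) = -32 + 4*V (t(V) = (V + (-5 - 3))*4 = (V - 8)*4 = (-8 + V)*4 = -32 + 4*V)
v(O) = O²
-v(1)*((-2 + t(M(-3))) + 3) = -1²*((-2 + (-32 + 4*1)) + 3) = -((-2 + (-32 + 4)) + 3) = -((-2 - 28) + 3) = -(-30 + 3) = -(-27) = -1*(-27) = 27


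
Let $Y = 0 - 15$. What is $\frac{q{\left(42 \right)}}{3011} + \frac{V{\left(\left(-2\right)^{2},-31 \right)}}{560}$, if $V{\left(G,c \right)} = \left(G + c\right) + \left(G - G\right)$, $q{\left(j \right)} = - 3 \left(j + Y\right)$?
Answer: $- \frac{126657}{1686160} \approx -0.075116$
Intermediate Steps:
$Y = -15$ ($Y = 0 - 15 = -15$)
$q{\left(j \right)} = 45 - 3 j$ ($q{\left(j \right)} = - 3 \left(j - 15\right) = - 3 \left(-15 + j\right) = 45 - 3 j$)
$V{\left(G,c \right)} = G + c$ ($V{\left(G,c \right)} = \left(G + c\right) + 0 = G + c$)
$\frac{q{\left(42 \right)}}{3011} + \frac{V{\left(\left(-2\right)^{2},-31 \right)}}{560} = \frac{45 - 126}{3011} + \frac{\left(-2\right)^{2} - 31}{560} = \left(45 - 126\right) \frac{1}{3011} + \left(4 - 31\right) \frac{1}{560} = \left(-81\right) \frac{1}{3011} - \frac{27}{560} = - \frac{81}{3011} - \frac{27}{560} = - \frac{126657}{1686160}$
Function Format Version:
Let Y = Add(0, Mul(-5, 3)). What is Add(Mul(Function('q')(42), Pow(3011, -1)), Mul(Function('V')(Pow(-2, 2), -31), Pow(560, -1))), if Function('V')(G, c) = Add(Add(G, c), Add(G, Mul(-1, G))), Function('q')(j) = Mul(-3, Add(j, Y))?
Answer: Rational(-126657, 1686160) ≈ -0.075116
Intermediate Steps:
Y = -15 (Y = Add(0, -15) = -15)
Function('q')(j) = Add(45, Mul(-3, j)) (Function('q')(j) = Mul(-3, Add(j, -15)) = Mul(-3, Add(-15, j)) = Add(45, Mul(-3, j)))
Function('V')(G, c) = Add(G, c) (Function('V')(G, c) = Add(Add(G, c), 0) = Add(G, c))
Add(Mul(Function('q')(42), Pow(3011, -1)), Mul(Function('V')(Pow(-2, 2), -31), Pow(560, -1))) = Add(Mul(Add(45, Mul(-3, 42)), Pow(3011, -1)), Mul(Add(Pow(-2, 2), -31), Pow(560, -1))) = Add(Mul(Add(45, -126), Rational(1, 3011)), Mul(Add(4, -31), Rational(1, 560))) = Add(Mul(-81, Rational(1, 3011)), Mul(-27, Rational(1, 560))) = Add(Rational(-81, 3011), Rational(-27, 560)) = Rational(-126657, 1686160)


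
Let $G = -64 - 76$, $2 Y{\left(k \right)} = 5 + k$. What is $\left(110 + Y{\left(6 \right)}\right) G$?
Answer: $-16170$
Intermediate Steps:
$Y{\left(k \right)} = \frac{5}{2} + \frac{k}{2}$ ($Y{\left(k \right)} = \frac{5 + k}{2} = \frac{5}{2} + \frac{k}{2}$)
$G = -140$
$\left(110 + Y{\left(6 \right)}\right) G = \left(110 + \left(\frac{5}{2} + \frac{1}{2} \cdot 6\right)\right) \left(-140\right) = \left(110 + \left(\frac{5}{2} + 3\right)\right) \left(-140\right) = \left(110 + \frac{11}{2}\right) \left(-140\right) = \frac{231}{2} \left(-140\right) = -16170$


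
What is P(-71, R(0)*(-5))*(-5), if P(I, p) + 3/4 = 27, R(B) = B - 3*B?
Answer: -525/4 ≈ -131.25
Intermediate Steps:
R(B) = -2*B
P(I, p) = 105/4 (P(I, p) = -¾ + 27 = 105/4)
P(-71, R(0)*(-5))*(-5) = (105/4)*(-5) = -525/4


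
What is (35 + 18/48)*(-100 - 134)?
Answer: -33111/4 ≈ -8277.8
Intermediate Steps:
(35 + 18/48)*(-100 - 134) = (35 + 18*(1/48))*(-234) = (35 + 3/8)*(-234) = (283/8)*(-234) = -33111/4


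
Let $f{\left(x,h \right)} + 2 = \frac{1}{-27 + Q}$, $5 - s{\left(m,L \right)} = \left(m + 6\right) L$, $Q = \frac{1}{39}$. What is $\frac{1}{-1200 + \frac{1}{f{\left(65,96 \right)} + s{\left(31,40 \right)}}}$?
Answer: $- \frac{1553843}{1864612652} \approx -0.00083333$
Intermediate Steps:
$Q = \frac{1}{39} \approx 0.025641$
$s{\left(m,L \right)} = 5 - L \left(6 + m\right)$ ($s{\left(m,L \right)} = 5 - \left(m + 6\right) L = 5 - \left(6 + m\right) L = 5 - L \left(6 + m\right)$)
$f{\left(x,h \right)} = - \frac{2143}{1052}$ ($f{\left(x,h \right)} = -2 + \frac{1}{-27 + \frac{1}{39}} = -2 + \frac{1}{- \frac{1052}{39}} = -2 - \frac{39}{1052} = - \frac{2143}{1052}$)
$\frac{1}{-1200 + \frac{1}{f{\left(65,96 \right)} + s{\left(31,40 \right)}}} = \frac{1}{-1200 + \frac{1}{- \frac{2143}{1052} - \left(235 + 1240\right)}} = \frac{1}{-1200 + \frac{1}{- \frac{2143}{1052} - 1475}} = \frac{1}{-1200 + \frac{1}{- \frac{1553843}{1052}}} = \frac{1}{-1200 - \frac{1052}{1553843}} = \frac{1}{- \frac{1864612652}{1553843}} = - \frac{1553843}{1864612652}$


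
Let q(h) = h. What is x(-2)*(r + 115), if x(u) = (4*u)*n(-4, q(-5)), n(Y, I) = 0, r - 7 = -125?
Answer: 0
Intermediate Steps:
r = -118 (r = 7 - 125 = -118)
x(u) = 0 (x(u) = (4*u)*0 = 0)
x(-2)*(r + 115) = 0*(-118 + 115) = 0*(-3) = 0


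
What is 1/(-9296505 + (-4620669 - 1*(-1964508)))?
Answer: -1/11952666 ≈ -8.3663e-8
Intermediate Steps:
1/(-9296505 + (-4620669 - 1*(-1964508))) = 1/(-9296505 + (-4620669 + 1964508)) = 1/(-9296505 - 2656161) = 1/(-11952666) = -1/11952666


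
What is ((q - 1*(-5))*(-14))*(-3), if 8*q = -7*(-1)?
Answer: 987/4 ≈ 246.75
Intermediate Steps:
q = 7/8 (q = (-7*(-1))/8 = (⅛)*7 = 7/8 ≈ 0.87500)
((q - 1*(-5))*(-14))*(-3) = ((7/8 - 1*(-5))*(-14))*(-3) = ((7/8 + 5)*(-14))*(-3) = ((47/8)*(-14))*(-3) = -329/4*(-3) = 987/4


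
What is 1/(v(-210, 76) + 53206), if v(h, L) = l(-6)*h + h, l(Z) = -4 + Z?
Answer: 1/55096 ≈ 1.8150e-5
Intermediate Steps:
v(h, L) = -9*h (v(h, L) = (-4 - 6)*h + h = -10*h + h = -9*h)
1/(v(-210, 76) + 53206) = 1/(-9*(-210) + 53206) = 1/(1890 + 53206) = 1/55096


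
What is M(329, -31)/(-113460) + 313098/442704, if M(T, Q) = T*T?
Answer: -516442691/2092883160 ≈ -0.24676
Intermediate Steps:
M(T, Q) = T²
M(329, -31)/(-113460) + 313098/442704 = 329²/(-113460) + 313098/442704 = 108241*(-1/113460) + 313098*(1/442704) = -108241/113460 + 52183/73784 = -516442691/2092883160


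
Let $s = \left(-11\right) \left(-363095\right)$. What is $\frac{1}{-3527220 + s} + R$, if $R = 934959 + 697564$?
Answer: $\frac{762102549476}{466825} \approx 1.6325 \cdot 10^{6}$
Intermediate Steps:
$s = 3994045$
$R = 1632523$
$\frac{1}{-3527220 + s} + R = \frac{1}{-3527220 + 3994045} + 1632523 = \frac{1}{466825} + 1632523 = \frac{762102549476}{466825}$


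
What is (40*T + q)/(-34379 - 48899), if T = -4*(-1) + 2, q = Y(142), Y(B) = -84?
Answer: -6/3203 ≈ -0.0018732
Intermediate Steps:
q = -84
T = 6 (T = 4 + 2 = 6)
(40*T + q)/(-34379 - 48899) = (40*6 - 84)/(-34379 - 48899) = (240 - 84)/(-83278) = 156*(-1/83278) = -6/3203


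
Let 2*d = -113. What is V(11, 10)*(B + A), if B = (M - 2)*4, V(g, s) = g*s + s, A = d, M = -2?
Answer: -8700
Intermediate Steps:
d = -113/2 (d = (½)*(-113) = -113/2 ≈ -56.500)
A = -113/2 ≈ -56.500
V(g, s) = s + g*s
B = -16 (B = (-2 - 2)*4 = -4*4 = -16)
V(11, 10)*(B + A) = (10*(1 + 11))*(-16 - 113/2) = (10*12)*(-145/2) = 120*(-145/2) = -8700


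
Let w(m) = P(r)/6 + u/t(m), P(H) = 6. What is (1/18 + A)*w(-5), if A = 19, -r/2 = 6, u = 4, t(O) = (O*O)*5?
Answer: 14749/750 ≈ 19.665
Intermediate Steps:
t(O) = 5*O**2 (t(O) = O**2*5 = 5*O**2)
r = -12 (r = -2*6 = -12)
w(m) = 1 + 4/(5*m**2) (w(m) = 6/6 + 4/((5*m**2)) = 6*(1/6) + 4*(1/(5*m**2)) = 1 + 4/(5*m**2))
(1/18 + A)*w(-5) = (1/18 + 19)*(1 + (4/5)/(-5)**2) = (1/18 + 19)*(1 + (4/5)*(1/25)) = 343*(1 + 4/125)/18 = (343/18)*(129/125) = 14749/750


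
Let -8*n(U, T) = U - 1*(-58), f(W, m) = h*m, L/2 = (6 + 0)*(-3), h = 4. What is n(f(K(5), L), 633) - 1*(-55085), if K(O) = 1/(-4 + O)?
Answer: 220383/4 ≈ 55096.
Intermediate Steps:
L = -36 (L = 2*((6 + 0)*(-3)) = 2*(6*(-3)) = 2*(-18) = -36)
f(W, m) = 4*m
n(U, T) = -29/4 - U/8 (n(U, T) = -(U - 1*(-58))/8 = -(U + 58)/8 = -(58 + U)/8 = -29/4 - U/8)
n(f(K(5), L), 633) - 1*(-55085) = (-29/4 - (-36)/2) - 1*(-55085) = (-29/4 - ⅛*(-144)) + 55085 = (-29/4 + 18) + 55085 = 43/4 + 55085 = 220383/4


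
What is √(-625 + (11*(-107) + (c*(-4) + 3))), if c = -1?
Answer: I*√1795 ≈ 42.367*I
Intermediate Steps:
√(-625 + (11*(-107) + (c*(-4) + 3))) = √(-625 + (11*(-107) + (-1*(-4) + 3))) = √(-625 + (-1177 + (4 + 3))) = √(-625 + (-1177 + 7)) = √(-625 - 1170) = √(-1795) = I*√1795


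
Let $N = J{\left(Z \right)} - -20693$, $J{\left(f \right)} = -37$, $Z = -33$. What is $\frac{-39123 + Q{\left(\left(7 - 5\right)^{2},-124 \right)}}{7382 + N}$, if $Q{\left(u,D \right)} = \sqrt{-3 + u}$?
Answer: $- \frac{19561}{14019} \approx -1.3953$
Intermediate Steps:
$N = 20656$ ($N = -37 - -20693 = -37 + 20693 = 20656$)
$\frac{-39123 + Q{\left(\left(7 - 5\right)^{2},-124 \right)}}{7382 + N} = \frac{-39123 + \sqrt{-3 + \left(7 - 5\right)^{2}}}{7382 + 20656} = \frac{-39123 + \sqrt{-3 + 2^{2}}}{28038} = \left(-39123 + \sqrt{-3 + 4}\right) \frac{1}{28038} = \left(-39123 + \sqrt{1}\right) \frac{1}{28038} = \left(-39123 + 1\right) \frac{1}{28038} = \left(-39122\right) \frac{1}{28038} = - \frac{19561}{14019}$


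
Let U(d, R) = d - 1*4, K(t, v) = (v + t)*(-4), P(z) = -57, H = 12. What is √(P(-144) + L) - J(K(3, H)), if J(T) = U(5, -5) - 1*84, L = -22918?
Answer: 83 + 5*I*√919 ≈ 83.0 + 151.57*I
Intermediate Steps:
K(t, v) = -4*t - 4*v (K(t, v) = (t + v)*(-4) = -4*t - 4*v)
U(d, R) = -4 + d (U(d, R) = d - 4 = -4 + d)
J(T) = -83 (J(T) = (-4 + 5) - 1*84 = 1 - 84 = -83)
√(P(-144) + L) - J(K(3, H)) = √(-57 - 22918) - 1*(-83) = √(-22975) + 83 = 5*I*√919 + 83 = 83 + 5*I*√919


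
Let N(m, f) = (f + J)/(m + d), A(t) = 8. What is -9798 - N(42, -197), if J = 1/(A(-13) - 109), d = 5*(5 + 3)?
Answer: -40563569/4141 ≈ -9795.6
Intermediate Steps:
d = 40 (d = 5*8 = 40)
J = -1/101 (J = 1/(8 - 109) = 1/(-101) = -1/101 ≈ -0.0099010)
N(m, f) = (-1/101 + f)/(40 + m) (N(m, f) = (f - 1/101)/(m + 40) = (-1/101 + f)/(40 + m))
-9798 - N(42, -197) = -9798 - (-1/101 - 197)/(40 + 42) = -9798 - (-19898)/(82*101) = -9798 - 1*(-9949/4141) = -9798 + 9949/4141 = -40563569/4141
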